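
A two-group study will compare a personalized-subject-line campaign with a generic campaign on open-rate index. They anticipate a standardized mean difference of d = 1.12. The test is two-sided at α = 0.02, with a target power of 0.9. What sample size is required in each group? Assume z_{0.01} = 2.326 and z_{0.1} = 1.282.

For two independent groups with equal n: n = 2·((z_{α/2} + z_β) / d)².
z_{α/2} + z_β = 2.326 + 1.282 = 3.608.
n = 2 × (3.608 / 1.12)² = 2 × 3.221² = 2 × 10.38 = 20.8.
Round up to the next whole participant.

n = 21 per group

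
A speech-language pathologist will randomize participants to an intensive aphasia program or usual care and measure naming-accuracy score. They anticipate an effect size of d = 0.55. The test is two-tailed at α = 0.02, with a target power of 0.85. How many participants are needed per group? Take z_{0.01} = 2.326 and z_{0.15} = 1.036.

For two independent groups with equal n: n = 2·((z_{α/2} + z_β) / d)².
z_{α/2} + z_β = 2.326 + 1.036 = 3.362.
n = 2 × (3.362 / 0.55)² = 2 × 6.113² = 2 × 37.37 = 74.7.
Round up to the next whole participant.

n = 75 per group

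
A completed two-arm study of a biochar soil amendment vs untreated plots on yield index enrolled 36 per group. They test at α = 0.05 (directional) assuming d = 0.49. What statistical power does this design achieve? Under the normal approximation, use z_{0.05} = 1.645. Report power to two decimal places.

For two equal groups, power = Φ(d·√(n/2) − z_{α}).
d·√(n/2) = 0.49 × √(36/2) = 0.49 × 4.243 = 2.079.
z_β = 2.079 − 1.645 = 0.434.
Power = Φ(0.434) = 0.668.

power ≈ 0.67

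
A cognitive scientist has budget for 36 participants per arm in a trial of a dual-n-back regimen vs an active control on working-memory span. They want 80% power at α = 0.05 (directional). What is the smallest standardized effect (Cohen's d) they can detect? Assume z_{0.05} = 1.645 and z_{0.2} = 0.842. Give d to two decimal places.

d_min ≈ 0.59

For two independent groups of n = 36 each: d_min = (z_{α} + z_β)·√(2/n).
z-sum = 1.645 + 0.842 = 2.487.
d_min = 2.487 × √(2/36) = 2.487 × 0.2357 = 0.586.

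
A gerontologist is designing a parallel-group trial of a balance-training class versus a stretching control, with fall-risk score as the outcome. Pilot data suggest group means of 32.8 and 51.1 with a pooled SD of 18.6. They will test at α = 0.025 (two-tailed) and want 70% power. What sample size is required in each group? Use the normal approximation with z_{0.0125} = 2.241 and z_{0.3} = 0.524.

Cohen's d = |M₁ − M₂| / SD_pooled = |32.8 − 51.1| / 18.6 = 18.3 / 18.6 = 0.984.
For two independent groups with equal n: n = 2·((z_{α/2} + z_β) / d)².
z_{α/2} + z_β = 2.241 + 0.524 = 2.765.
n = 2 × (2.765 / 0.984)² = 2 × 2.810² = 2 × 7.90 = 15.8.
Round up to the next whole participant.

n = 16 per group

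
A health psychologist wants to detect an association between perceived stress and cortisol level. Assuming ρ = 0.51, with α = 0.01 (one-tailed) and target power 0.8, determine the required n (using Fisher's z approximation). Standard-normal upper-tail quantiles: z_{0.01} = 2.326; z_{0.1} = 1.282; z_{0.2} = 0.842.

Fisher's z: C = ½·ln((1+r)/(1−r)) = ½·ln(3.0816) = 0.5627.
n = ((z_{α} + z_β)/C)² + 3.
(2.326 + 0.842) / 0.5627 = 3.168 / 0.5627 = 5.630.
n = 5.630² + 3 = 31.70 + 3 = 34.7.
Round up.

n = 35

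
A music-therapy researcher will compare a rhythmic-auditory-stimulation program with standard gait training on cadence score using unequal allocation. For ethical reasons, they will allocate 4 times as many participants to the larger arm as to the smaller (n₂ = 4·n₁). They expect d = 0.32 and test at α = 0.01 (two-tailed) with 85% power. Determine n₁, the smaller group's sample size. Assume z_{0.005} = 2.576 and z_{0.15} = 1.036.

n₁ = 160

With allocation ratio k = n₂/n₁ = 4, Var(x̄₁−x̄₂) = σ²(1/n₁ + 1/(k·n₁)) = σ²·(k+1)/(k·n₁).
So n₁ = (1 + 1/k)·((z_{α/2} + z_β)/d)² = 1.250 × (3.612/0.32)².
n₁ = 1.250 × 127.41 = 159.3.
Round up: n₁ = 160, giving n₂ = 4 × 160 = 640.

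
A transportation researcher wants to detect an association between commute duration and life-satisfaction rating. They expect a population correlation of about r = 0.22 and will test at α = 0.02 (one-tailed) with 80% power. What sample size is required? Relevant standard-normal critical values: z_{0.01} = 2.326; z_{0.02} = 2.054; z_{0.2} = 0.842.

Fisher's z: C = ½·ln((1+r)/(1−r)) = ½·ln(1.5641) = 0.2237.
n = ((z_{α} + z_β)/C)² + 3.
(2.054 + 0.842) / 0.2237 = 2.896 / 0.2237 = 12.946.
n = 12.946² + 3 = 167.60 + 3 = 170.6.
Round up.

n = 171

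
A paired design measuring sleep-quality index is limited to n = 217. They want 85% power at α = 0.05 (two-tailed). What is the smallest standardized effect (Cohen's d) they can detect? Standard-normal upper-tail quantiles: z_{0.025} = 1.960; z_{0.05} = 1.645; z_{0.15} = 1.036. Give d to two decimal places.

d_min ≈ 0.20

For a single sample (or paired design) of n = 217: d_min = (z_{α/2} + z_β)/√n.
z-sum = 1.960 + 1.036 = 2.996.
d_min = 2.996 / √217 = 2.996 / 14.731 = 0.203.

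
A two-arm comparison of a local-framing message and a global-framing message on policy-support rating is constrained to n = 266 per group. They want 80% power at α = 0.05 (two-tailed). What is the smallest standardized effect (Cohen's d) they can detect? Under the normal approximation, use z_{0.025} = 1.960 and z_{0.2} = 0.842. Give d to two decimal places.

For two independent groups of n = 266 each: d_min = (z_{α/2} + z_β)·√(2/n).
z-sum = 1.960 + 0.842 = 2.802.
d_min = 2.802 × √(2/266) = 2.802 × 0.0867 = 0.243.

d_min ≈ 0.24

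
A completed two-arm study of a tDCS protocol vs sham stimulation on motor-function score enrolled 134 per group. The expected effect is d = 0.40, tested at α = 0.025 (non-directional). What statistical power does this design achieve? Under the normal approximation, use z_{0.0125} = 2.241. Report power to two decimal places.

For two equal groups, power = Φ(d·√(n/2) − z_{α/2}).
d·√(n/2) = 0.40 × √(134/2) = 0.40 × 8.185 = 3.274.
z_β = 3.274 − 2.241 = 1.033.
Power = Φ(1.033) = 0.849.

power ≈ 0.85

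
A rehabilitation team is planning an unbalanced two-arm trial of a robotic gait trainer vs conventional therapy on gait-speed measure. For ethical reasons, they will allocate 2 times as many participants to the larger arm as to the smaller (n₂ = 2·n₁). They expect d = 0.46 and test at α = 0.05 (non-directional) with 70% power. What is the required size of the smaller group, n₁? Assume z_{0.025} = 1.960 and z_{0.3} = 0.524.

n₁ = 44

With allocation ratio k = n₂/n₁ = 2, Var(x̄₁−x̄₂) = σ²(1/n₁ + 1/(k·n₁)) = σ²·(k+1)/(k·n₁).
So n₁ = (1 + 1/k)·((z_{α/2} + z_β)/d)² = 1.500 × (2.484/0.46)².
n₁ = 1.500 × 29.16 = 43.7.
Round up: n₁ = 44, giving n₂ = 2 × 44 = 88.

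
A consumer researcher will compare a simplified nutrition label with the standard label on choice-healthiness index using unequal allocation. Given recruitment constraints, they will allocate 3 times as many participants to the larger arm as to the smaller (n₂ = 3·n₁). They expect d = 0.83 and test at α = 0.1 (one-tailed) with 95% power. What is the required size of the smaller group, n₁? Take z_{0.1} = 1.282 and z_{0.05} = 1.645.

n₁ = 17

With allocation ratio k = n₂/n₁ = 3, Var(x̄₁−x̄₂) = σ²(1/n₁ + 1/(k·n₁)) = σ²·(k+1)/(k·n₁).
So n₁ = (1 + 1/k)·((z_{α} + z_β)/d)² = 1.333 × (2.927/0.83)².
n₁ = 1.333 × 12.44 = 16.6.
Round up: n₁ = 17, giving n₂ = 3 × 17 = 51.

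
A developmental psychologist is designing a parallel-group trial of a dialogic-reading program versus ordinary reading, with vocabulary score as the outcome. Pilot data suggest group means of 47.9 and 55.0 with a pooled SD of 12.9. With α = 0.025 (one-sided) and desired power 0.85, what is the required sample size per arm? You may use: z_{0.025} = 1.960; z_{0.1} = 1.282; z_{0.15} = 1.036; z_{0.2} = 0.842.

Cohen's d = |M₁ − M₂| / SD_pooled = |47.9 − 55.0| / 12.9 = 7.1 / 12.9 = 0.550.
For two independent groups with equal n: n = 2·((z_{α} + z_β) / d)².
z_{α} + z_β = 1.960 + 1.036 = 2.996.
n = 2 × (2.996 / 0.550)² = 2 × 5.447² = 2 × 29.67 = 59.3.
Round up to the next whole participant.

n = 60 per group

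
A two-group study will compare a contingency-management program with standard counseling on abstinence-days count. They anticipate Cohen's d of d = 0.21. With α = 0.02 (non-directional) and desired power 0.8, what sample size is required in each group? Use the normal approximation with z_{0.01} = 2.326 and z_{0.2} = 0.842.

n = 456 per group

For two independent groups with equal n: n = 2·((z_{α/2} + z_β) / d)².
z_{α/2} + z_β = 2.326 + 0.842 = 3.168.
n = 2 × (3.168 / 0.21)² = 2 × 15.086² = 2 × 227.58 = 455.2.
Round up to the next whole participant.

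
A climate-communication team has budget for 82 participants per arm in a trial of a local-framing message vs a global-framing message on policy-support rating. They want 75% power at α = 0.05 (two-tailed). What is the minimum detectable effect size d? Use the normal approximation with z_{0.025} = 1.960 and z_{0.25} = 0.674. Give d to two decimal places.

For two independent groups of n = 82 each: d_min = (z_{α/2} + z_β)·√(2/n).
z-sum = 1.960 + 0.674 = 2.634.
d_min = 2.634 × √(2/82) = 2.634 × 0.1562 = 0.411.

d_min ≈ 0.41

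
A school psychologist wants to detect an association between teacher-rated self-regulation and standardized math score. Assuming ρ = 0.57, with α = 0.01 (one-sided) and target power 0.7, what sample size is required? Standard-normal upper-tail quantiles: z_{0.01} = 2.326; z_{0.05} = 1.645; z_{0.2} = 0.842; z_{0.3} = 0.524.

Fisher's z: C = ½·ln((1+r)/(1−r)) = ½·ln(3.6512) = 0.6475.
n = ((z_{α} + z_β)/C)² + 3.
(2.326 + 0.524) / 0.6475 = 2.850 / 0.6475 = 4.402.
n = 4.402² + 3 = 19.37 + 3 = 22.4.
Round up.

n = 23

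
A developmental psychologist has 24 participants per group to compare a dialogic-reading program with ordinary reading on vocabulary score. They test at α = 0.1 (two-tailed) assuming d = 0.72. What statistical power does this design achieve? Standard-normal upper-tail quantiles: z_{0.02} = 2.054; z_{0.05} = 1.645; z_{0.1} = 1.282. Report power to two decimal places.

For two equal groups, power = Φ(d·√(n/2) − z_{α/2}).
d·√(n/2) = 0.72 × √(24/2) = 0.72 × 3.464 = 2.494.
z_β = 2.494 − 1.645 = 0.849.
Power = Φ(0.849) = 0.802.

power ≈ 0.80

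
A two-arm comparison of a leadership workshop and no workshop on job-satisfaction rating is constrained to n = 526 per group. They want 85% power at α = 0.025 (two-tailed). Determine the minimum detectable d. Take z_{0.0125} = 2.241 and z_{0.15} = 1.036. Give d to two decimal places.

For two independent groups of n = 526 each: d_min = (z_{α/2} + z_β)·√(2/n).
z-sum = 2.241 + 1.036 = 3.277.
d_min = 3.277 × √(2/526) = 3.277 × 0.0617 = 0.202.

d_min ≈ 0.20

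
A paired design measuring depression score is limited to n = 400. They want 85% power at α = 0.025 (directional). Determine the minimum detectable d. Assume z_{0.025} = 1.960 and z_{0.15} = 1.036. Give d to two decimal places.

For a single sample (or paired design) of n = 400: d_min = (z_{α} + z_β)/√n.
z-sum = 1.960 + 1.036 = 2.996.
d_min = 2.996 / √400 = 2.996 / 20.000 = 0.150.

d_min ≈ 0.15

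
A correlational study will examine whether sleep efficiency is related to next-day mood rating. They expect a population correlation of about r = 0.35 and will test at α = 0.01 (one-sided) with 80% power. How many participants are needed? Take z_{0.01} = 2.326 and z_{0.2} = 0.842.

n = 79

Fisher's z: C = ½·ln((1+r)/(1−r)) = ½·ln(2.0769) = 0.3654.
n = ((z_{α} + z_β)/C)² + 3.
(2.326 + 0.842) / 0.3654 = 3.168 / 0.3654 = 8.670.
n = 8.670² + 3 = 75.17 + 3 = 78.2.
Round up.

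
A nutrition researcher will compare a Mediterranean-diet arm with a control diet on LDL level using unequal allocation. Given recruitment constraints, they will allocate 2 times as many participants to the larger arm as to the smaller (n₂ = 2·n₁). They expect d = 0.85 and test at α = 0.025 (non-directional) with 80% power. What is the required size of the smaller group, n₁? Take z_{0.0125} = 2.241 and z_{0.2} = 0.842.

n₁ = 20

With allocation ratio k = n₂/n₁ = 2, Var(x̄₁−x̄₂) = σ²(1/n₁ + 1/(k·n₁)) = σ²·(k+1)/(k·n₁).
So n₁ = (1 + 1/k)·((z_{α/2} + z_β)/d)² = 1.500 × (3.083/0.85)².
n₁ = 1.500 × 13.16 = 19.7.
Round up: n₁ = 20, giving n₂ = 2 × 20 = 40.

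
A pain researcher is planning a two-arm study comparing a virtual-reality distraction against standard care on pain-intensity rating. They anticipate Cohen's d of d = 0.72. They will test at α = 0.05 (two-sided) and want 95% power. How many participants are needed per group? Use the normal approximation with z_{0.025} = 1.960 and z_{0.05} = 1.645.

n = 51 per group

For two independent groups with equal n: n = 2·((z_{α/2} + z_β) / d)².
z_{α/2} + z_β = 1.960 + 1.645 = 3.605.
n = 2 × (3.605 / 0.72)² = 2 × 5.007² = 2 × 25.07 = 50.1.
Round up to the next whole participant.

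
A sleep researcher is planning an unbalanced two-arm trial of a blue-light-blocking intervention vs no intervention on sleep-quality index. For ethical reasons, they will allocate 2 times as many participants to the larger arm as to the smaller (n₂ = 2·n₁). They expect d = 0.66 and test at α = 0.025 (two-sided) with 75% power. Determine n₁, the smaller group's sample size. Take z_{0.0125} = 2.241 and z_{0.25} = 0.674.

n₁ = 30

With allocation ratio k = n₂/n₁ = 2, Var(x̄₁−x̄₂) = σ²(1/n₁ + 1/(k·n₁)) = σ²·(k+1)/(k·n₁).
So n₁ = (1 + 1/k)·((z_{α/2} + z_β)/d)² = 1.500 × (2.915/0.66)².
n₁ = 1.500 × 19.51 = 29.3.
Round up: n₁ = 30, giving n₂ = 2 × 30 = 60.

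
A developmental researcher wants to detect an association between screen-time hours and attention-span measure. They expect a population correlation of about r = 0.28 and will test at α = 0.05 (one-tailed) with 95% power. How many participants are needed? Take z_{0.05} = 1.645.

Fisher's z: C = ½·ln((1+r)/(1−r)) = ½·ln(1.7778) = 0.2877.
n = ((z_{α} + z_β)/C)² + 3.
(1.645 + 1.645) / 0.2877 = 3.290 / 0.2877 = 11.436.
n = 11.436² + 3 = 130.77 + 3 = 133.8.
Round up.

n = 134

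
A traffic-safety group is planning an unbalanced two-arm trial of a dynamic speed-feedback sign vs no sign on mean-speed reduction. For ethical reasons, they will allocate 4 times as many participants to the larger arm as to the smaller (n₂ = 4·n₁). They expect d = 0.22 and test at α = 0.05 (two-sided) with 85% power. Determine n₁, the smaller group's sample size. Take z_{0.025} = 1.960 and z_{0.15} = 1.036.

With allocation ratio k = n₂/n₁ = 4, Var(x̄₁−x̄₂) = σ²(1/n₁ + 1/(k·n₁)) = σ²·(k+1)/(k·n₁).
So n₁ = (1 + 1/k)·((z_{α/2} + z_β)/d)² = 1.250 × (2.996/0.22)².
n₁ = 1.250 × 185.45 = 231.8.
Round up: n₁ = 232, giving n₂ = 4 × 232 = 928.

n₁ = 232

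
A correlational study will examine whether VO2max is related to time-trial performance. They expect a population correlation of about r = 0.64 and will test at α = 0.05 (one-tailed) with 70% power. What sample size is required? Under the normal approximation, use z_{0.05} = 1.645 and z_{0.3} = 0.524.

n = 12

Fisher's z: C = ½·ln((1+r)/(1−r)) = ½·ln(4.5556) = 0.7582.
n = ((z_{α} + z_β)/C)² + 3.
(1.645 + 0.524) / 0.7582 = 2.169 / 0.7582 = 2.861.
n = 2.861² + 3 = 8.18 + 3 = 11.2.
Round up.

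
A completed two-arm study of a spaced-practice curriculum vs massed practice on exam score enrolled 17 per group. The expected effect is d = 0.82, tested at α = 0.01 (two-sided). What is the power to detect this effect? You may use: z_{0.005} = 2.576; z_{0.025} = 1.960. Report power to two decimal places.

power ≈ 0.43

For two equal groups, power = Φ(d·√(n/2) − z_{α/2}).
d·√(n/2) = 0.82 × √(17/2) = 0.82 × 2.915 = 2.391.
z_β = 2.391 − 2.576 = -0.185.
Power = Φ(-0.185) = 0.426.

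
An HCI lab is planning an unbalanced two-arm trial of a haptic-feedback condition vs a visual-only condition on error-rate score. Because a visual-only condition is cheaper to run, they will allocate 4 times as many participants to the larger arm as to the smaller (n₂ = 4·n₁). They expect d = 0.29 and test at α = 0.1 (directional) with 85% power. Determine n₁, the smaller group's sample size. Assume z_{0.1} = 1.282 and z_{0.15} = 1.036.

n₁ = 80

With allocation ratio k = n₂/n₁ = 4, Var(x̄₁−x̄₂) = σ²(1/n₁ + 1/(k·n₁)) = σ²·(k+1)/(k·n₁).
So n₁ = (1 + 1/k)·((z_{α} + z_β)/d)² = 1.250 × (2.318/0.29)².
n₁ = 1.250 × 63.89 = 79.9.
Round up: n₁ = 80, giving n₂ = 4 × 80 = 320.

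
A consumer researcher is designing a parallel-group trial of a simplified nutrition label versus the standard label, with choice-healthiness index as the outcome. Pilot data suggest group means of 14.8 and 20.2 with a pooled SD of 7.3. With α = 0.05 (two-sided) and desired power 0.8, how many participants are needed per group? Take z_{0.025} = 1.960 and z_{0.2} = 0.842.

Cohen's d = |M₁ − M₂| / SD_pooled = |14.8 − 20.2| / 7.3 = 5.4 / 7.3 = 0.740.
For two independent groups with equal n: n = 2·((z_{α/2} + z_β) / d)².
z_{α/2} + z_β = 1.960 + 0.842 = 2.802.
n = 2 × (2.802 / 0.740)² = 2 × 3.786² = 2 × 14.34 = 28.7.
Round up to the next whole participant.

n = 29 per group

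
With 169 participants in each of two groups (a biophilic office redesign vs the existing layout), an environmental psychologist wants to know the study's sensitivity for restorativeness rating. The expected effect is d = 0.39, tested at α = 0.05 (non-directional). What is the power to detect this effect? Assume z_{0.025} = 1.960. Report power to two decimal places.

power ≈ 0.95

For two equal groups, power = Φ(d·√(n/2) − z_{α/2}).
d·√(n/2) = 0.39 × √(169/2) = 0.39 × 9.192 = 3.585.
z_β = 3.585 − 1.960 = 1.625.
Power = Φ(1.625) = 0.948.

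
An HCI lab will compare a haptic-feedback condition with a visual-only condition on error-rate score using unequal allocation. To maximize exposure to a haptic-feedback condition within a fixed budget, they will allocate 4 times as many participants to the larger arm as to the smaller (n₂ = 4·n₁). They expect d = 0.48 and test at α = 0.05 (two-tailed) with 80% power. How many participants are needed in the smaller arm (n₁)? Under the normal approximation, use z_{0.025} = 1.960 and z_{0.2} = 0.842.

n₁ = 43

With allocation ratio k = n₂/n₁ = 4, Var(x̄₁−x̄₂) = σ²(1/n₁ + 1/(k·n₁)) = σ²·(k+1)/(k·n₁).
So n₁ = (1 + 1/k)·((z_{α/2} + z_β)/d)² = 1.250 × (2.802/0.48)².
n₁ = 1.250 × 34.08 = 42.6.
Round up: n₁ = 43, giving n₂ = 4 × 43 = 172.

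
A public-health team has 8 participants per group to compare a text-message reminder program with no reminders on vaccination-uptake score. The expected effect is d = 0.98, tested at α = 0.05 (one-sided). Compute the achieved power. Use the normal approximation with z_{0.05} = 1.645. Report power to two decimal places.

For two equal groups, power = Φ(d·√(n/2) − z_{α}).
d·√(n/2) = 0.98 × √(8/2) = 0.98 × 2.000 = 1.960.
z_β = 1.960 − 1.645 = 0.315.
Power = Φ(0.315) = 0.624.

power ≈ 0.62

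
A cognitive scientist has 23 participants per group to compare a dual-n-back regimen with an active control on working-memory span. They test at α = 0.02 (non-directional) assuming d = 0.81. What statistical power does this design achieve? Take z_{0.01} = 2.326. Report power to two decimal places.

For two equal groups, power = Φ(d·√(n/2) − z_{α/2}).
d·√(n/2) = 0.81 × √(23/2) = 0.81 × 3.391 = 2.747.
z_β = 2.747 − 2.326 = 0.421.
Power = Φ(0.421) = 0.663.

power ≈ 0.66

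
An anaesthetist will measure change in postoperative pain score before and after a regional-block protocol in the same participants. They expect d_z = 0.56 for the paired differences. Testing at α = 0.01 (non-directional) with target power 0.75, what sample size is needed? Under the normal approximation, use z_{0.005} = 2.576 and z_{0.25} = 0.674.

For a paired (one-sample on differences) test: n = ((z_{α/2} + z_β) / d)².
z_{α/2} + z_β = 2.576 + 0.674 = 3.250.
n = (3.250 / 0.56)² = 5.804² = 33.68.
Round up.

n = 34 pairs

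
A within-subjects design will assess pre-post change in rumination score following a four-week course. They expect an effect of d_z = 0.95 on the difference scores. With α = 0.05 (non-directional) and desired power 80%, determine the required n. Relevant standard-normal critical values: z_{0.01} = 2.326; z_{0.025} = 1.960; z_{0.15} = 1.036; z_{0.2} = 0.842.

For a paired (one-sample on differences) test: n = ((z_{α/2} + z_β) / d)².
z_{α/2} + z_β = 1.960 + 0.842 = 2.802.
n = (2.802 / 0.95)² = 2.949² = 8.70.
Round up.

n = 9 pairs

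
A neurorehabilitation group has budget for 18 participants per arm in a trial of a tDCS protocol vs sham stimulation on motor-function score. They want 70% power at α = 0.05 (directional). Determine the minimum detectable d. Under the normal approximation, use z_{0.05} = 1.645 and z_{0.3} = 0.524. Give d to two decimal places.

d_min ≈ 0.72

For two independent groups of n = 18 each: d_min = (z_{α} + z_β)·√(2/n).
z-sum = 1.645 + 0.524 = 2.169.
d_min = 2.169 × √(2/18) = 2.169 × 0.3333 = 0.723.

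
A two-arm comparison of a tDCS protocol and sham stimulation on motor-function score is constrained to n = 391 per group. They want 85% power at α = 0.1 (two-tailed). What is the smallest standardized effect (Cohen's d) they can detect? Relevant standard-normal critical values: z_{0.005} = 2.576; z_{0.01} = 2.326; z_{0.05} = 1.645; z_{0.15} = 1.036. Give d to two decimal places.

d_min ≈ 0.19

For two independent groups of n = 391 each: d_min = (z_{α/2} + z_β)·√(2/n).
z-sum = 1.645 + 1.036 = 2.681.
d_min = 2.681 × √(2/391) = 2.681 × 0.0715 = 0.192.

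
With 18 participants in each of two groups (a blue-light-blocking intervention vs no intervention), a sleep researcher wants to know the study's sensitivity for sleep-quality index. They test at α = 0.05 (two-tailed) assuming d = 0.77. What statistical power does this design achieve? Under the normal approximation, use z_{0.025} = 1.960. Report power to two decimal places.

power ≈ 0.64

For two equal groups, power = Φ(d·√(n/2) − z_{α/2}).
d·√(n/2) = 0.77 × √(18/2) = 0.77 × 3.000 = 2.310.
z_β = 2.310 − 1.960 = 0.350.
Power = Φ(0.350) = 0.637.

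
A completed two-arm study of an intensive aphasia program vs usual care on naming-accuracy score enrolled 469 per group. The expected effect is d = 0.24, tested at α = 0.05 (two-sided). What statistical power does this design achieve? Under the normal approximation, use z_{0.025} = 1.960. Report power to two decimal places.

For two equal groups, power = Φ(d·√(n/2) − z_{α/2}).
d·√(n/2) = 0.24 × √(469/2) = 0.24 × 15.313 = 3.675.
z_β = 3.675 − 1.960 = 1.715.
Power = Φ(1.715) = 0.957.

power ≈ 0.96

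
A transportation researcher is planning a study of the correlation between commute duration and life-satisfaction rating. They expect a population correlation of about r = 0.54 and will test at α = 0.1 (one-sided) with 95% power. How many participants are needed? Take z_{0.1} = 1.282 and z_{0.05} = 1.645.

Fisher's z: C = ½·ln((1+r)/(1−r)) = ½·ln(3.3478) = 0.6042.
n = ((z_{α} + z_β)/C)² + 3.
(1.282 + 1.645) / 0.6042 = 2.927 / 0.6042 = 4.844.
n = 4.844² + 3 = 23.47 + 3 = 26.5.
Round up.

n = 27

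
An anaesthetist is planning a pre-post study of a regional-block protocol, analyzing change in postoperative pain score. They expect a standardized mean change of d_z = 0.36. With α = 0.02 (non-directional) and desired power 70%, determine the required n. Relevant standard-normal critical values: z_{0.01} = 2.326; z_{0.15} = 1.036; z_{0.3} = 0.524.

n = 63 pairs

For a paired (one-sample on differences) test: n = ((z_{α/2} + z_β) / d)².
z_{α/2} + z_β = 2.326 + 0.524 = 2.850.
n = (2.850 / 0.36)² = 7.917² = 62.67.
Round up.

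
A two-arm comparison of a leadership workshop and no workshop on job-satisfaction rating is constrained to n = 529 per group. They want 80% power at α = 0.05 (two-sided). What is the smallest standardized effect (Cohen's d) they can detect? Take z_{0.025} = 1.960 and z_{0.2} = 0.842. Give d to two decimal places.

d_min ≈ 0.17

For two independent groups of n = 529 each: d_min = (z_{α/2} + z_β)·√(2/n).
z-sum = 1.960 + 0.842 = 2.802.
d_min = 2.802 × √(2/529) = 2.802 × 0.0615 = 0.172.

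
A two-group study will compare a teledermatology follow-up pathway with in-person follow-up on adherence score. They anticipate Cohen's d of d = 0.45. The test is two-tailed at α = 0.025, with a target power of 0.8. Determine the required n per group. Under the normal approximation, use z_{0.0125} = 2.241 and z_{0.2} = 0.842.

n = 94 per group

For two independent groups with equal n: n = 2·((z_{α/2} + z_β) / d)².
z_{α/2} + z_β = 2.241 + 0.842 = 3.083.
n = 2 × (3.083 / 0.45)² = 2 × 6.851² = 2 × 46.94 = 93.9.
Round up to the next whole participant.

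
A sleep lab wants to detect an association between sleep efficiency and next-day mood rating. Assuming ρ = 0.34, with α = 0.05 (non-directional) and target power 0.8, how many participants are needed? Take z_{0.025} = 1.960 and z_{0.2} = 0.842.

Fisher's z: C = ½·ln((1+r)/(1−r)) = ½·ln(2.0303) = 0.3541.
n = ((z_{α/2} + z_β)/C)² + 3.
(1.960 + 0.842) / 0.3541 = 2.802 / 0.3541 = 7.913.
n = 7.913² + 3 = 62.62 + 3 = 65.6.
Round up.

n = 66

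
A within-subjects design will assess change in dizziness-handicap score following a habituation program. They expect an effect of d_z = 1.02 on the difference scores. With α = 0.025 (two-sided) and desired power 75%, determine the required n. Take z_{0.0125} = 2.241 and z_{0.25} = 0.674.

n = 9 pairs

For a paired (one-sample on differences) test: n = ((z_{α/2} + z_β) / d)².
z_{α/2} + z_β = 2.241 + 0.674 = 2.915.
n = (2.915 / 1.02)² = 2.858² = 8.17.
Round up.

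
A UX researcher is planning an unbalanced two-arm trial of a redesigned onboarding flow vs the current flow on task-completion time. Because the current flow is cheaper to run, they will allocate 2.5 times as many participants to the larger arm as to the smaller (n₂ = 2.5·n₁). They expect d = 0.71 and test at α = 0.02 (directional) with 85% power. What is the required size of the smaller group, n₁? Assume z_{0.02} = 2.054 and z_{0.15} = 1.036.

n₁ = 27

With allocation ratio k = n₂/n₁ = 2.5, Var(x̄₁−x̄₂) = σ²(1/n₁ + 1/(k·n₁)) = σ²·(k+1)/(k·n₁).
So n₁ = (1 + 1/k)·((z_{α} + z_β)/d)² = 1.400 × (3.090/0.71)².
n₁ = 1.400 × 18.94 = 26.5.
Round up: n₁ = 27, giving n₂ = ⌈2.5 × 27⌉ = ⌈67.5⌉ = 68.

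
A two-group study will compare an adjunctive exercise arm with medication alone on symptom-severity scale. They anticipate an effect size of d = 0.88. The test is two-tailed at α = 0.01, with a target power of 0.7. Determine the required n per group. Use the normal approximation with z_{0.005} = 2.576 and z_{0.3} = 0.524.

For two independent groups with equal n: n = 2·((z_{α/2} + z_β) / d)².
z_{α/2} + z_β = 2.576 + 0.524 = 3.100.
n = 2 × (3.100 / 0.88)² = 2 × 3.523² = 2 × 12.41 = 24.8.
Round up to the next whole participant.

n = 25 per group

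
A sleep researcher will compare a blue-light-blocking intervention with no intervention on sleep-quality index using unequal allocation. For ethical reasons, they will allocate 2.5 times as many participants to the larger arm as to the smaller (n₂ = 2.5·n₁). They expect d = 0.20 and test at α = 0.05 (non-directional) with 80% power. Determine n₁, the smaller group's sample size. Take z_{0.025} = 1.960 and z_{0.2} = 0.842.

n₁ = 275

With allocation ratio k = n₂/n₁ = 2.5, Var(x̄₁−x̄₂) = σ²(1/n₁ + 1/(k·n₁)) = σ²·(k+1)/(k·n₁).
So n₁ = (1 + 1/k)·((z_{α/2} + z_β)/d)² = 1.400 × (2.802/0.20)².
n₁ = 1.400 × 196.28 = 274.8.
Round up: n₁ = 275, giving n₂ = ⌈2.5 × 275⌉ = ⌈687.5⌉ = 688.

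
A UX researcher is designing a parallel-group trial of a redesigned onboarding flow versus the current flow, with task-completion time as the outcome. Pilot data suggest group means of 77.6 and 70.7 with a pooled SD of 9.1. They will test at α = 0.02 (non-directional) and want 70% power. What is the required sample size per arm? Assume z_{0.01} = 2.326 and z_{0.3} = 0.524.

n = 29 per group

Cohen's d = |M₁ − M₂| / SD_pooled = |77.6 − 70.7| / 9.1 = 6.9 / 9.1 = 0.758.
For two independent groups with equal n: n = 2·((z_{α/2} + z_β) / d)².
z_{α/2} + z_β = 2.326 + 0.524 = 2.850.
n = 2 × (2.850 / 0.758)² = 2 × 3.760² = 2 × 14.14 = 28.3.
Round up to the next whole participant.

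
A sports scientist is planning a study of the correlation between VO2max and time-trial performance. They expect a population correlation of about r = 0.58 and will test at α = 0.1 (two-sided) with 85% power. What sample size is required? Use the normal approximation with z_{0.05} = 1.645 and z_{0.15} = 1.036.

n = 20

Fisher's z: C = ½·ln((1+r)/(1−r)) = ½·ln(3.7619) = 0.6625.
n = ((z_{α/2} + z_β)/C)² + 3.
(1.645 + 1.036) / 0.6625 = 2.681 / 0.6625 = 4.047.
n = 4.047² + 3 = 16.38 + 3 = 19.4.
Round up.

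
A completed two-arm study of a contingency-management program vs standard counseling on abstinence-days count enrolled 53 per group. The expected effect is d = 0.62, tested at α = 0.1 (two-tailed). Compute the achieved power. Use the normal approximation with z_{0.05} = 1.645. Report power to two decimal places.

power ≈ 0.94

For two equal groups, power = Φ(d·√(n/2) − z_{α/2}).
d·√(n/2) = 0.62 × √(53/2) = 0.62 × 5.148 = 3.192.
z_β = 3.192 − 1.645 = 1.547.
Power = Φ(1.547) = 0.939.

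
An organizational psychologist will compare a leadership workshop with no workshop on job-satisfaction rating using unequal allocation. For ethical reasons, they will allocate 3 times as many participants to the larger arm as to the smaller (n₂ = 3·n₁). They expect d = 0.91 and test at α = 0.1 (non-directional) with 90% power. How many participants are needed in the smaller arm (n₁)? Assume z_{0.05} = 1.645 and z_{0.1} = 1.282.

n₁ = 14

With allocation ratio k = n₂/n₁ = 3, Var(x̄₁−x̄₂) = σ²(1/n₁ + 1/(k·n₁)) = σ²·(k+1)/(k·n₁).
So n₁ = (1 + 1/k)·((z_{α/2} + z_β)/d)² = 1.333 × (2.927/0.91)².
n₁ = 1.333 × 10.35 = 13.8.
Round up: n₁ = 14, giving n₂ = 3 × 14 = 42.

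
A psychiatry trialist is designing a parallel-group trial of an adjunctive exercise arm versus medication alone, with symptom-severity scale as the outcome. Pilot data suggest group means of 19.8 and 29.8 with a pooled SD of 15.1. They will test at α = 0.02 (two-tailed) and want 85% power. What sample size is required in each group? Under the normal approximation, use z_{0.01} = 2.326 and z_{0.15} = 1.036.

n = 52 per group

Cohen's d = |M₁ − M₂| / SD_pooled = |19.8 − 29.8| / 15.1 = 10.0 / 15.1 = 0.662.
For two independent groups with equal n: n = 2·((z_{α/2} + z_β) / d)².
z_{α/2} + z_β = 2.326 + 1.036 = 3.362.
n = 2 × (3.362 / 0.662)² = 2 × 5.079² = 2 × 25.79 = 51.6.
Round up to the next whole participant.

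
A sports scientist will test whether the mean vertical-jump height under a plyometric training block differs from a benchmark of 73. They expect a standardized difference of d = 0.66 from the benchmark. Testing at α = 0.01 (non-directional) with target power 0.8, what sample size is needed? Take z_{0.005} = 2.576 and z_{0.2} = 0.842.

For a one-sample test: n = ((z_{α/2} + z_β) / d)².
z_{α/2} + z_β = 2.576 + 0.842 = 3.418.
n = (3.418 / 0.66)² = 5.179² = 26.82.
Round up.

n = 27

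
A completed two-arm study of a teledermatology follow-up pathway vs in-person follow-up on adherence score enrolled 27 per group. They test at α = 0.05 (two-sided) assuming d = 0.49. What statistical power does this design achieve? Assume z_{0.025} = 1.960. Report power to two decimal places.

power ≈ 0.44

For two equal groups, power = Φ(d·√(n/2) − z_{α/2}).
d·√(n/2) = 0.49 × √(27/2) = 0.49 × 3.674 = 1.800.
z_β = 1.800 − 1.960 = -0.160.
Power = Φ(-0.160) = 0.437.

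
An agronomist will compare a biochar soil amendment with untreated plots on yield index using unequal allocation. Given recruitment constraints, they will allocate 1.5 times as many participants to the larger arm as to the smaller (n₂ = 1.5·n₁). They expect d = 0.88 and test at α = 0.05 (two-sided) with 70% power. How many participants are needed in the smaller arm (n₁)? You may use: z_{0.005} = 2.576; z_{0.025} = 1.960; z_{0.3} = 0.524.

n₁ = 14

With allocation ratio k = n₂/n₁ = 1.5, Var(x̄₁−x̄₂) = σ²(1/n₁ + 1/(k·n₁)) = σ²·(k+1)/(k·n₁).
So n₁ = (1 + 1/k)·((z_{α/2} + z_β)/d)² = 1.667 × (2.484/0.88)².
n₁ = 1.667 × 7.97 = 13.3.
Round up: n₁ = 14, giving n₂ = 1.5 × 14 = 21.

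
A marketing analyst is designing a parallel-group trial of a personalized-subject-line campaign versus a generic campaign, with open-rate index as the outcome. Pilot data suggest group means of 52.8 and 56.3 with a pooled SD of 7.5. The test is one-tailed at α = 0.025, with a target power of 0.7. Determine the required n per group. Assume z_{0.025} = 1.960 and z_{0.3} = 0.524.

Cohen's d = |M₁ − M₂| / SD_pooled = |52.8 − 56.3| / 7.5 = 3.5 / 7.5 = 0.467.
For two independent groups with equal n: n = 2·((z_{α} + z_β) / d)².
z_{α} + z_β = 1.960 + 0.524 = 2.484.
n = 2 × (2.484 / 0.467)² = 2 × 5.319² = 2 × 28.29 = 56.6.
Round up to the next whole participant.

n = 57 per group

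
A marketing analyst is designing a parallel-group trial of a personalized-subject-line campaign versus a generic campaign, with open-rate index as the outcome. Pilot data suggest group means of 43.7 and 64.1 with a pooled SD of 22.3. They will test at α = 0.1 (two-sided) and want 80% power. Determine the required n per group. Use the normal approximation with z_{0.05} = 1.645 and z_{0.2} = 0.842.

n = 15 per group

Cohen's d = |M₁ − M₂| / SD_pooled = |43.7 − 64.1| / 22.3 = 20.4 / 22.3 = 0.915.
For two independent groups with equal n: n = 2·((z_{α/2} + z_β) / d)².
z_{α/2} + z_β = 1.645 + 0.842 = 2.487.
n = 2 × (2.487 / 0.915)² = 2 × 2.718² = 2 × 7.39 = 14.8.
Round up to the next whole participant.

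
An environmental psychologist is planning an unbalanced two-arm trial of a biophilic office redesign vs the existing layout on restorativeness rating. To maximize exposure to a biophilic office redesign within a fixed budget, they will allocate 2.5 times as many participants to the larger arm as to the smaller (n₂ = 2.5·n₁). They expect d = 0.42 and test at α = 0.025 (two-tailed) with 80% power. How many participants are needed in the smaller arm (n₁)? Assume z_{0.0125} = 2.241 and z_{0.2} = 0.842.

n₁ = 76

With allocation ratio k = n₂/n₁ = 2.5, Var(x̄₁−x̄₂) = σ²(1/n₁ + 1/(k·n₁)) = σ²·(k+1)/(k·n₁).
So n₁ = (1 + 1/k)·((z_{α/2} + z_β)/d)² = 1.400 × (3.083/0.42)².
n₁ = 1.400 × 53.88 = 75.4.
Round up: n₁ = 76, giving n₂ = 2.5 × 76 = 190.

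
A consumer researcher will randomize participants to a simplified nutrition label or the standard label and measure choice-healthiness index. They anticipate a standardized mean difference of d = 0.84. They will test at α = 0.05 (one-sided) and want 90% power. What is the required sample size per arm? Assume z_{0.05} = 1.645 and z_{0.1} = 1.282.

n = 25 per group

For two independent groups with equal n: n = 2·((z_{α} + z_β) / d)².
z_{α} + z_β = 1.645 + 1.282 = 2.927.
n = 2 × (2.927 / 0.84)² = 2 × 3.485² = 2 × 12.14 = 24.3.
Round up to the next whole participant.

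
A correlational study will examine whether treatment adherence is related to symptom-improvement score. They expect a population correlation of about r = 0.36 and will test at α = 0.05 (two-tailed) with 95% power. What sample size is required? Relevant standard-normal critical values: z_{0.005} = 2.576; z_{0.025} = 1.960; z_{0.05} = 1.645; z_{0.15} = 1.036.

n = 95

Fisher's z: C = ½·ln((1+r)/(1−r)) = ½·ln(2.1250) = 0.3769.
n = ((z_{α/2} + z_β)/C)² + 3.
(1.960 + 1.645) / 0.3769 = 3.605 / 0.3769 = 9.565.
n = 9.565² + 3 = 91.49 + 3 = 94.5.
Round up.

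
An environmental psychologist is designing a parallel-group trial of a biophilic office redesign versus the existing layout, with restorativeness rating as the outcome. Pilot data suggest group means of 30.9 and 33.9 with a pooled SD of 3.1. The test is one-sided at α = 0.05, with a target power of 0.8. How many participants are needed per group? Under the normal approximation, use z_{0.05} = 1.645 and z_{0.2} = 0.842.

n = 14 per group

Cohen's d = |M₁ − M₂| / SD_pooled = |30.9 − 33.9| / 3.1 = 3.0 / 3.1 = 0.968.
For two independent groups with equal n: n = 2·((z_{α} + z_β) / d)².
z_{α} + z_β = 1.645 + 0.842 = 2.487.
n = 2 × (2.487 / 0.968)² = 2 × 2.569² = 2 × 6.60 = 13.2.
Round up to the next whole participant.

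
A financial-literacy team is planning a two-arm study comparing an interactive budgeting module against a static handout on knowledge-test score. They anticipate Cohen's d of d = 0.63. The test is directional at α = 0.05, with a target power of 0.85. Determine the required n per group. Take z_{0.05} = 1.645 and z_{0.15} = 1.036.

n = 37 per group

For two independent groups with equal n: n = 2·((z_{α} + z_β) / d)².
z_{α} + z_β = 1.645 + 1.036 = 2.681.
n = 2 × (2.681 / 0.63)² = 2 × 4.256² = 2 × 18.11 = 36.2.
Round up to the next whole participant.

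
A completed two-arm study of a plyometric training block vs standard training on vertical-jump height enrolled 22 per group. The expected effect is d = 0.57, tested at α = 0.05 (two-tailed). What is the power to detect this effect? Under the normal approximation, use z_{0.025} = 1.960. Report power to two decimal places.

power ≈ 0.47

For two equal groups, power = Φ(d·√(n/2) − z_{α/2}).
d·√(n/2) = 0.57 × √(22/2) = 0.57 × 3.317 = 1.890.
z_β = 1.890 − 1.960 = -0.070.
Power = Φ(-0.070) = 0.472.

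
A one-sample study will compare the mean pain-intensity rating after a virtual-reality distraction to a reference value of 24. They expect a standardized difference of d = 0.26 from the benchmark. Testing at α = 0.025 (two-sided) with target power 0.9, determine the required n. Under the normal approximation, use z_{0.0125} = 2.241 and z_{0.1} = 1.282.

For a one-sample test: n = ((z_{α/2} + z_β) / d)².
z_{α/2} + z_β = 2.241 + 1.282 = 3.523.
n = (3.523 / 0.26)² = 13.550² = 183.60.
Round up.

n = 184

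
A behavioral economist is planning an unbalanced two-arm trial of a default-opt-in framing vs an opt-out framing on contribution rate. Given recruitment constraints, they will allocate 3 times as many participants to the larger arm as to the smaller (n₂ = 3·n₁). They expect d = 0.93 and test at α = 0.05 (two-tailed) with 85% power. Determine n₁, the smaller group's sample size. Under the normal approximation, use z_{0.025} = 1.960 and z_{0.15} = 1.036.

With allocation ratio k = n₂/n₁ = 3, Var(x̄₁−x̄₂) = σ²(1/n₁ + 1/(k·n₁)) = σ²·(k+1)/(k·n₁).
So n₁ = (1 + 1/k)·((z_{α/2} + z_β)/d)² = 1.333 × (2.996/0.93)².
n₁ = 1.333 × 10.38 = 13.8.
Round up: n₁ = 14, giving n₂ = 3 × 14 = 42.

n₁ = 14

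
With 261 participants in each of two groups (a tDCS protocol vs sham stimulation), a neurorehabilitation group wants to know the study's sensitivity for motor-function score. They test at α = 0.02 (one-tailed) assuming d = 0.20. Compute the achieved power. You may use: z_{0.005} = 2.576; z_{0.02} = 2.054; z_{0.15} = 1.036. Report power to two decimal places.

power ≈ 0.59

For two equal groups, power = Φ(d·√(n/2) − z_{α}).
d·√(n/2) = 0.20 × √(261/2) = 0.20 × 11.424 = 2.285.
z_β = 2.285 − 2.054 = 0.231.
Power = Φ(0.231) = 0.591.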